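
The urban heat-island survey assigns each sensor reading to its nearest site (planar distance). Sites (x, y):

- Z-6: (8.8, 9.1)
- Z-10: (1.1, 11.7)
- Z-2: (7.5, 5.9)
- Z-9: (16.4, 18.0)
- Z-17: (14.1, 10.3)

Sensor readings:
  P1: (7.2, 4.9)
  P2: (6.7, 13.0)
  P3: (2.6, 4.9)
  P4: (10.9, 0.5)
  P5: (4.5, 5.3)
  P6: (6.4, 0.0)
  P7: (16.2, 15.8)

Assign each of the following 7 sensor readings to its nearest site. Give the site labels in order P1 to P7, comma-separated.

Z-2, Z-6, Z-2, Z-2, Z-2, Z-2, Z-9

P1 → Z-2 (d²=1.09)
P2 → Z-6 (d²=19.62)
P3 → Z-2 (d²=25.01)
P4 → Z-2 (d²=40.72)
P5 → Z-2 (d²=9.36)
P6 → Z-2 (d²=36.02)
P7 → Z-9 (d²=4.88)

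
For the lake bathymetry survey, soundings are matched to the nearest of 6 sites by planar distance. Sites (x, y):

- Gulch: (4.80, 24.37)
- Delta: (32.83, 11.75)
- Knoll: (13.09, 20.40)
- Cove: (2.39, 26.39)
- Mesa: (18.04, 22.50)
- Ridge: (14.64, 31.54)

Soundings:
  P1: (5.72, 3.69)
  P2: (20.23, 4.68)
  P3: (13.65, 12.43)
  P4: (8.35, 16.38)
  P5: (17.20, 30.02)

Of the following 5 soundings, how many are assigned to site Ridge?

1

P1 → Knoll
P2 → Delta
P3 → Knoll
P4 → Knoll
P5 → Ridge
1 of the 5 goes to Ridge.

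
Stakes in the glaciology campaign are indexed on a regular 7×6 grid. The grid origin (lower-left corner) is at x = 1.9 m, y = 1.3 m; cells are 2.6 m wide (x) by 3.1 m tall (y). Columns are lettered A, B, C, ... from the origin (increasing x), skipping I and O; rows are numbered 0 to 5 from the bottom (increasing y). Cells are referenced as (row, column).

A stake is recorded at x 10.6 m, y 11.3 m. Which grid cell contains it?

Column index: ⌊(10.6 − 1.9) / 2.6⌋ = ⌊3.346⌋ = 3 → column D
Row offset from origin: ⌊(11.3 − 1.3) / 3.1⌋ = ⌊3.226⌋ = 3 → row 3

(3, D)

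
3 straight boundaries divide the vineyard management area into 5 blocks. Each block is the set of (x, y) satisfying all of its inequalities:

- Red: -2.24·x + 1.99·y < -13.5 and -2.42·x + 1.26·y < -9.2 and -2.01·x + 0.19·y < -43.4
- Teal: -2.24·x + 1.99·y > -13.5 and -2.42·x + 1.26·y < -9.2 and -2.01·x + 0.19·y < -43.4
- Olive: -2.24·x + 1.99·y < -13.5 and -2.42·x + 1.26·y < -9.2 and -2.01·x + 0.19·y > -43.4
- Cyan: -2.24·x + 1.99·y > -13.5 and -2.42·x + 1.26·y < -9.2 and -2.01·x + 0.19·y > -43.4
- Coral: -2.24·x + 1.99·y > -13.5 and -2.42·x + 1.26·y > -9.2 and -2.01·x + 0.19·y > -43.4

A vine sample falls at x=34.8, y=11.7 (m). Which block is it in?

-2.24·34.8 + 1.99·11.7 = -54.669, which is < -13.5
-2.42·34.8 + 1.26·11.7 = -69.474, which is < -9.2
-2.01·34.8 + 0.19·11.7 = -67.725, which is < -43.4
This sign pattern matches Red.

Red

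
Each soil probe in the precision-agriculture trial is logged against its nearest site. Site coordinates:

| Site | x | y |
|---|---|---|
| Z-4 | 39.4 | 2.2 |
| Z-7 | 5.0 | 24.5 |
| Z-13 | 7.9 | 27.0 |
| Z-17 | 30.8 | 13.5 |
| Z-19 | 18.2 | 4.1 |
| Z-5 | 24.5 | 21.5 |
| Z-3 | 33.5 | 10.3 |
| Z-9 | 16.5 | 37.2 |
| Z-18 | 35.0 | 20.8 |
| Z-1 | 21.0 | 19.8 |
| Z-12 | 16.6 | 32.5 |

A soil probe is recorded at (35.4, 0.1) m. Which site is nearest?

Z-4

Squared distances to each site:
Z-4: 20.410; Z-7: 1519.520; Z-13: 1479.860; Z-17: 200.720; Z-19: 311.840; Z-5: 576.770; Z-3: 107.650; Z-9: 1733.620; Z-18: 428.650; Z-1: 595.450; Z-12: 1403.200.
Minimum at Z-4.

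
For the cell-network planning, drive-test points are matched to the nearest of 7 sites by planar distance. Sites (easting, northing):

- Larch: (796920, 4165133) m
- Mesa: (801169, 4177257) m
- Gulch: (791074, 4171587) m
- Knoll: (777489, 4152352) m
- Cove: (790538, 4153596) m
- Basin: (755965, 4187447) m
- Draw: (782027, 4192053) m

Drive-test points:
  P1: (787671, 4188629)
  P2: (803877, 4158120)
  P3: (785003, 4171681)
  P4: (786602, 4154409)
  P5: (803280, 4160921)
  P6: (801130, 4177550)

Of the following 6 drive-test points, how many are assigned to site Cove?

P1 → Draw
P2 → Larch
P3 → Gulch
P4 → Cove
P5 → Larch
P6 → Mesa
1 of the 6 goes to Cove.

1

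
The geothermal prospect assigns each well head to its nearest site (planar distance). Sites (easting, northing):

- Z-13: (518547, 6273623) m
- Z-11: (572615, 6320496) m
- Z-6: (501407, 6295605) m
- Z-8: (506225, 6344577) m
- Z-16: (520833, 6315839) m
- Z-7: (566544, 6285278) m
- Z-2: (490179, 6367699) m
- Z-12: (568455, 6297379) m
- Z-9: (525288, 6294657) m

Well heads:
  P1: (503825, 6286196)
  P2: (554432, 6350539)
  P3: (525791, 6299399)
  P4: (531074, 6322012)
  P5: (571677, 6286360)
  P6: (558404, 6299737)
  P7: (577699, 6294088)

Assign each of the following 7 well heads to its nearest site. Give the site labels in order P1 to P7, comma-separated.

P1 → Z-6 (d²=94376005.00)
P2 → Z-11 (d²=1233203338.00)
P3 → Z-9 (d²=22739573.00)
P4 → Z-16 (d²=142984010.00)
P5 → Z-7 (d²=27518413.00)
P6 → Z-12 (d²=106582765.00)
P7 → Z-12 (d²=96282217.00)

Z-6, Z-11, Z-9, Z-16, Z-7, Z-12, Z-12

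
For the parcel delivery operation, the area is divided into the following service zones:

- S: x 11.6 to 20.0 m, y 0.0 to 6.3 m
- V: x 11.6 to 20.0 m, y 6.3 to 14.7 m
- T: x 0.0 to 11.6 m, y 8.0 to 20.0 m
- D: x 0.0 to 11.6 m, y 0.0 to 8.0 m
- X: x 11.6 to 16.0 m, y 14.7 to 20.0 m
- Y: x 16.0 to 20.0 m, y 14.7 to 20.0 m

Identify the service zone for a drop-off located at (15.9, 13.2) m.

The point has x = 15.9 and y = 13.2.
Only V satisfies 11.6 ≤ x ≤ 20.0 and 6.3 ≤ y ≤ 14.7.

V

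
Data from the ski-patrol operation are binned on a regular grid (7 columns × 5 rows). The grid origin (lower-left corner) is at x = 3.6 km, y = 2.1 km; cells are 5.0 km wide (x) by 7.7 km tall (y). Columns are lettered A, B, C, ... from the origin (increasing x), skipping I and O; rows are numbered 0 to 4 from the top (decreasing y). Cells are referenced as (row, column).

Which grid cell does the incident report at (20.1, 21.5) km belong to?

(2, D)

Column index: ⌊(20.1 − 3.6) / 5.0⌋ = ⌊3.300⌋ = 3 → column D
Row offset from origin: ⌊(21.5 − 2.1) / 7.7⌋ = ⌊2.519⌋ = 2 → row 2 (counted from top)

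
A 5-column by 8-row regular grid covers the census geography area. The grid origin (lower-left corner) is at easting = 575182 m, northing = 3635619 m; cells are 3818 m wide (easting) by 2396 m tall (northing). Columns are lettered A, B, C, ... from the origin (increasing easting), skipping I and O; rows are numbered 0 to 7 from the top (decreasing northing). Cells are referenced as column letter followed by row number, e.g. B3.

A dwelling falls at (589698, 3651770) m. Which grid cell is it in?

Column index: ⌊(589698 − 575182) / 3818⌋ = ⌊3.802⌋ = 3 → column D
Row offset from origin: ⌊(3651770 − 3635619) / 2396⌋ = ⌊6.741⌋ = 6 → row 1 (counted from top)

D1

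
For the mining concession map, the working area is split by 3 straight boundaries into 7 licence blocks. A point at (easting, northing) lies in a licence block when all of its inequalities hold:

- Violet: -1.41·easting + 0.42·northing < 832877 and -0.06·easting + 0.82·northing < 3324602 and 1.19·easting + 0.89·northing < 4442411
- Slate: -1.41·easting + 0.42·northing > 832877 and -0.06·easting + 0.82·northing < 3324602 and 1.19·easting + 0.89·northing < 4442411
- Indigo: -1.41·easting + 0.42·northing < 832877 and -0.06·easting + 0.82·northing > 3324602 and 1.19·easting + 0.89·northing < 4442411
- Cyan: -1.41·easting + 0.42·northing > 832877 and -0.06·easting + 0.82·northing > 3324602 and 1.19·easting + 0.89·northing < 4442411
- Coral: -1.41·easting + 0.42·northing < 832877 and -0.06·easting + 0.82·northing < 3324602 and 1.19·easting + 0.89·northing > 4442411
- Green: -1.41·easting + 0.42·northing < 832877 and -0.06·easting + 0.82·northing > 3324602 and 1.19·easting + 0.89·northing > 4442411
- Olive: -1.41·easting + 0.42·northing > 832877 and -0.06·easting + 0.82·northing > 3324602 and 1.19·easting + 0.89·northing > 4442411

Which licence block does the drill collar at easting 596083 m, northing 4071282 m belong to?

Slate

-1.41·596083 + 0.42·4071282 = 869461.410, which is > 832877
-0.06·596083 + 0.82·4071282 = 3302686.260, which is < 3324602
1.19·596083 + 0.89·4071282 = 4332779.750, which is < 4442411
This sign pattern matches Slate.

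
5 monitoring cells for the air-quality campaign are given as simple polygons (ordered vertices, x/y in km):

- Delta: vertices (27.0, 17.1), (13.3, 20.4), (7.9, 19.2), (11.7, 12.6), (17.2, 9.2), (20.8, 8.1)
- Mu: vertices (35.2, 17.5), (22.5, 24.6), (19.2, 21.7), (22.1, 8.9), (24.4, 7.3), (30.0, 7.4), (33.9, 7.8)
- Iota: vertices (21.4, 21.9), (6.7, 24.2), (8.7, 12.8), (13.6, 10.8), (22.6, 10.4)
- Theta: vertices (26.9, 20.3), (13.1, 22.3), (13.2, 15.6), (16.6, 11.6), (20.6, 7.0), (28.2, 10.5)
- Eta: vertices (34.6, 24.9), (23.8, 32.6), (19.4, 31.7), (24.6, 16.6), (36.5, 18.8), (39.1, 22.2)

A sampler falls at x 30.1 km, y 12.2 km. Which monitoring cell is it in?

Cast a ray rightward from (30.1, 12.2). For each polygon, the edges (by vertex number in listed order) whose endpoints lie on opposite sides of y = 12.2, where each meets that height, and whether that is right or left of the point:
Delta: 4–5 at x≈12.35 (left), 6–1 at x≈23.62 (left) → 0 crossings.
Mu: 3–4 at x≈21.35 (left), 7–1 at x≈34.49 (right) → 1 crossing.
Iota: 3–4 at x≈10.17 (left), 5–1 at x≈22.41 (left) → 0 crossings.
Theta: 3–4 at x≈16.09 (left), 6–1 at x≈27.97 (left) → 0 crossings.
Eta: no edge straddles that height → 0 crossings.
Only Mu has an odd count, so the point is inside Mu.

Mu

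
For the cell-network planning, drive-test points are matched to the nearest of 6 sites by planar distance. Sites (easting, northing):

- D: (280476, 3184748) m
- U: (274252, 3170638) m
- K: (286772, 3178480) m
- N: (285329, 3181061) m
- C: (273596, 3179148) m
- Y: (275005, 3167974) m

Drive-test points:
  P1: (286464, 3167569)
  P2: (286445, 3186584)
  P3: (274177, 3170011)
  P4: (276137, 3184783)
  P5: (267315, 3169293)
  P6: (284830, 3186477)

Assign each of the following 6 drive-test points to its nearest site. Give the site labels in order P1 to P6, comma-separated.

K, N, U, D, U, D

P1 → K (d²=119144785.00)
P2 → N (d²=31748985.00)
P3 → U (d²=398754.00)
P4 → D (d²=18828146.00)
P5 → U (d²=49930994.00)
P6 → D (d²=21946757.00)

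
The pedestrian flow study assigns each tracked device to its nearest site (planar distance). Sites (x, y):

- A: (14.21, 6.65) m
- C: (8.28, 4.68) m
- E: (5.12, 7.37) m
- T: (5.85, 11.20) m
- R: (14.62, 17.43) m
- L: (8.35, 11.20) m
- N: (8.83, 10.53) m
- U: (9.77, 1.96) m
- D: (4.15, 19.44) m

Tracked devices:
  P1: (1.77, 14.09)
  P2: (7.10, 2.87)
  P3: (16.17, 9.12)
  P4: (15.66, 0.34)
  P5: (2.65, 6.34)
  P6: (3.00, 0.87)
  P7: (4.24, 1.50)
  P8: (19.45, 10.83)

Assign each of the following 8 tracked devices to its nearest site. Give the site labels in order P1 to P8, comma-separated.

T, C, A, U, E, C, C, A

P1 → T (d²=25.00)
P2 → C (d²=4.67)
P3 → A (d²=9.94)
P4 → U (d²=37.32)
P5 → E (d²=7.16)
P6 → C (d²=42.39)
P7 → C (d²=26.43)
P8 → A (d²=44.93)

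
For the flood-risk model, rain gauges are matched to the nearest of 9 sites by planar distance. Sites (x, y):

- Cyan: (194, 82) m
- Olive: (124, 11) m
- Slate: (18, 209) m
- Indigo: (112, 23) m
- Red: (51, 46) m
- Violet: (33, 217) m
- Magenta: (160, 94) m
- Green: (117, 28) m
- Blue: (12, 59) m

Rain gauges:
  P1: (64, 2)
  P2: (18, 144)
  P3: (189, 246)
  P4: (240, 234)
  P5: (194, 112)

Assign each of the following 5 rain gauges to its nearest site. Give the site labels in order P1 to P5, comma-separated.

P1 → Red (d²=2105.00)
P2 → Slate (d²=4225.00)
P3 → Magenta (d²=23945.00)
P4 → Cyan (d²=25220.00)
P5 → Cyan (d²=900.00)

Red, Slate, Magenta, Cyan, Cyan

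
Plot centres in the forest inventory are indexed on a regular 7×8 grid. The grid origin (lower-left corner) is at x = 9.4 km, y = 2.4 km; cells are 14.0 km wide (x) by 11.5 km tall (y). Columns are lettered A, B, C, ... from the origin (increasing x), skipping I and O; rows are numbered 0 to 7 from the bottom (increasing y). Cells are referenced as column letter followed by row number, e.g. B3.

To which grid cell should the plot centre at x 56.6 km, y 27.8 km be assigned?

D2

Column index: ⌊(56.6 − 9.4) / 14.0⌋ = ⌊3.371⌋ = 3 → column D
Row offset from origin: ⌊(27.8 − 2.4) / 11.5⌋ = ⌊2.209⌋ = 2 → row 2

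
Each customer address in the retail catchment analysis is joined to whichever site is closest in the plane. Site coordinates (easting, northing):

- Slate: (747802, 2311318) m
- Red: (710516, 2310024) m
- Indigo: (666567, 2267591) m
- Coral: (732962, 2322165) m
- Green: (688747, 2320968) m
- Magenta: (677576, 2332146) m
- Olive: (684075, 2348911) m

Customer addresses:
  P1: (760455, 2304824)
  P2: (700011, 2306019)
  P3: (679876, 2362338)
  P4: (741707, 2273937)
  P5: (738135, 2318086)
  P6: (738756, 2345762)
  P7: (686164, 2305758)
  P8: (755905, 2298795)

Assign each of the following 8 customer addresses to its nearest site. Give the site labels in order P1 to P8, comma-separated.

P1 → Slate (d²=202270445.00)
P2 → Red (d²=126395050.00)
P3 → Olive (d²=197915930.00)
P4 → Slate (d²=1434488186.00)
P5 → Coral (d²=43398170.00)
P6 → Coral (d²=590388845.00)
P7 → Green (d²=238015989.00)
P8 → Slate (d²=222484138.00)

Slate, Red, Olive, Slate, Coral, Coral, Green, Slate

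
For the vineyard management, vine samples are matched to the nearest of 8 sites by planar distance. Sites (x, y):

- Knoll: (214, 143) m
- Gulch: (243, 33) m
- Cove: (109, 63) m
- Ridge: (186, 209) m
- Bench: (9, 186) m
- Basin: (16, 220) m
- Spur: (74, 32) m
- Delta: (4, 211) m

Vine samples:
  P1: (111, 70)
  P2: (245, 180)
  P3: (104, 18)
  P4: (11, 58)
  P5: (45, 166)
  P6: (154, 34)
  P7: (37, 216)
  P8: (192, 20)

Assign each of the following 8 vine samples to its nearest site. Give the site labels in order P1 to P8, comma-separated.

P1 → Cove (d²=53.00)
P2 → Knoll (d²=2330.00)
P3 → Spur (d²=1096.00)
P4 → Spur (d²=4645.00)
P5 → Bench (d²=1696.00)
P6 → Cove (d²=2866.00)
P7 → Basin (d²=457.00)
P8 → Gulch (d²=2770.00)

Cove, Knoll, Spur, Spur, Bench, Cove, Basin, Gulch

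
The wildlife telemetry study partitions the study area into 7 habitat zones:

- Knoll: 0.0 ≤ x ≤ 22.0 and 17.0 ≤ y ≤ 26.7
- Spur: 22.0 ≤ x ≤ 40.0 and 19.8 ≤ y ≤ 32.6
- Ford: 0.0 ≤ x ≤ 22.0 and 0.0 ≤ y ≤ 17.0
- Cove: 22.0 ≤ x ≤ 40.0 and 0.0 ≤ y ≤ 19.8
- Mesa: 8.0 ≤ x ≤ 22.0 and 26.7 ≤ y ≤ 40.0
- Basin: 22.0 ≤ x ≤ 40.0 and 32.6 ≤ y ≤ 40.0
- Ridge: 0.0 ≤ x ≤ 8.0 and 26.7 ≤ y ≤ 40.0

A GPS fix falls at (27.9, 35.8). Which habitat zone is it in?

The point has x = 27.9 and y = 35.8.
Only Basin satisfies 22.0 ≤ x ≤ 40.0 and 32.6 ≤ y ≤ 40.0.

Basin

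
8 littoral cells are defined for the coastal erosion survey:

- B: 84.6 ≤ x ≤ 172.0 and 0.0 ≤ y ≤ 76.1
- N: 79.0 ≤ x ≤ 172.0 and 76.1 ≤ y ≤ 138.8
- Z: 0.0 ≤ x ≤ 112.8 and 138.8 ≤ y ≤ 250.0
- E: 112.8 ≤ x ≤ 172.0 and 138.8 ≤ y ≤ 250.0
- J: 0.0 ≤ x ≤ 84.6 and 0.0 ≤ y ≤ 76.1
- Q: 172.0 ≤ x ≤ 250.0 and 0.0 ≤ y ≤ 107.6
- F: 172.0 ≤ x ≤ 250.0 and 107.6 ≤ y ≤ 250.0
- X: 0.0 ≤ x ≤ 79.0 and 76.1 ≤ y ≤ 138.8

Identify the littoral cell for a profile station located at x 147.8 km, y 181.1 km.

The point has x = 147.8 and y = 181.1.
Only E satisfies 112.8 ≤ x ≤ 172.0 and 138.8 ≤ y ≤ 250.0.

E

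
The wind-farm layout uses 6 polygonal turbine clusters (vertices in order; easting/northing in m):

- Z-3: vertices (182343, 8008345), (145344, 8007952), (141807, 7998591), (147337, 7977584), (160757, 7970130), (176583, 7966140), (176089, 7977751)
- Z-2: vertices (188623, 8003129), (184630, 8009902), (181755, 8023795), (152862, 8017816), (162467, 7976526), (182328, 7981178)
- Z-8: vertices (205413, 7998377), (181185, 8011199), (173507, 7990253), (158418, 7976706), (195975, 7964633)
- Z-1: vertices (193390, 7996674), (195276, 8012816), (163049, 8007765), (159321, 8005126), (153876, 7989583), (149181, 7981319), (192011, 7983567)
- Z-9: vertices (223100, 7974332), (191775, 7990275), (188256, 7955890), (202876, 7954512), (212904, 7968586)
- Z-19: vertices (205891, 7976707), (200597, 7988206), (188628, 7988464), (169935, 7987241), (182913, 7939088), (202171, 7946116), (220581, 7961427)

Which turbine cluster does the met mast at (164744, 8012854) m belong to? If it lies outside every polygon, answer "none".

Cast a ray rightward from (164744, 8012854). For each polygon, the edges (by vertex number in listed order) whose endpoints lie on opposite sides of northing = 8012854, where each meets that height, and whether that is right or left of the point:
Z-3: no edge straddles that height → 0 crossings.
Z-2: 2–3 at easting≈184019.1 (right), 4–5 at easting≈154016.3 (left) → 1 crossing.
Z-8: no edge straddles that height → 0 crossings.
Z-1: no edge straddles that height → 0 crossings.
Z-9: no edge straddles that height → 0 crossings.
Z-19: no edge straddles that height → 0 crossings.
Only Z-2 has an odd count, so the point is inside Z-2.

Z-2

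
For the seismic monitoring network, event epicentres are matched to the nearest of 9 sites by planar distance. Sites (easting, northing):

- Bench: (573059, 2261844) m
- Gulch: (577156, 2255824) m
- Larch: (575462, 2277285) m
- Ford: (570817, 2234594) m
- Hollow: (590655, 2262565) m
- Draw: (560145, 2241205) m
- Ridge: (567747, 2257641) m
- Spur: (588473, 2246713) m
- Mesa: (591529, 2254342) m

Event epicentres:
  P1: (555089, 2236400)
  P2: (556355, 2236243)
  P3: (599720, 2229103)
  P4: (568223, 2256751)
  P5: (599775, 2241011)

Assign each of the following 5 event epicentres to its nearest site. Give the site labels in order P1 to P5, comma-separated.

P1 → Draw (d²=48651161.00)
P2 → Draw (d²=38985544.00)
P3 → Spur (d²=436607109.00)
P4 → Ridge (d²=1018676.00)
P5 → Spur (d²=160248008.00)

Draw, Draw, Spur, Ridge, Spur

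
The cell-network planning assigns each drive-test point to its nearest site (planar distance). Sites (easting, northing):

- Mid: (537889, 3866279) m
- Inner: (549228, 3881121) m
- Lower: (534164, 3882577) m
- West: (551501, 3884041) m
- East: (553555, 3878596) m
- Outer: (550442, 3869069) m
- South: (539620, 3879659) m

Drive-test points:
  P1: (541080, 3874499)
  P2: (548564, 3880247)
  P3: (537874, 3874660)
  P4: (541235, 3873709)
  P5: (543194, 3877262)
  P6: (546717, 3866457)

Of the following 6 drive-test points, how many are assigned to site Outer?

P1 → South
P2 → Inner
P3 → South
P4 → South
P5 → South
P6 → Outer
1 of the 6 goes to Outer.

1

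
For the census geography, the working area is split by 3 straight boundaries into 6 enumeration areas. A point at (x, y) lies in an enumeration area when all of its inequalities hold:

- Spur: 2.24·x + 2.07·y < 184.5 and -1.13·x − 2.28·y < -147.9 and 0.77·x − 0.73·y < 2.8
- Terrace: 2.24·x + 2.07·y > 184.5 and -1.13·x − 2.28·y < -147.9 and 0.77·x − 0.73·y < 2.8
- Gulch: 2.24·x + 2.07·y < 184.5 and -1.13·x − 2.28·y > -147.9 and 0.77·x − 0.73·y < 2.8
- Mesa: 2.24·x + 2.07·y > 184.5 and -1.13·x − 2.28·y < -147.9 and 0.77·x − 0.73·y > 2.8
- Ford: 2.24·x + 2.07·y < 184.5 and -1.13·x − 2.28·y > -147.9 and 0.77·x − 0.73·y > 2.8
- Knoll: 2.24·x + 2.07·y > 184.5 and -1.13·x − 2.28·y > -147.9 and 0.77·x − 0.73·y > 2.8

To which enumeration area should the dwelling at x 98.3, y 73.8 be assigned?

2.24·98.3 + 2.07·73.8 = 372.958, which is > 184.5
-1.13·98.3 − 2.28·73.8 = -279.343, which is < -147.9
0.77·98.3 − 0.73·73.8 = 21.817, which is > 2.8
This sign pattern matches Mesa.

Mesa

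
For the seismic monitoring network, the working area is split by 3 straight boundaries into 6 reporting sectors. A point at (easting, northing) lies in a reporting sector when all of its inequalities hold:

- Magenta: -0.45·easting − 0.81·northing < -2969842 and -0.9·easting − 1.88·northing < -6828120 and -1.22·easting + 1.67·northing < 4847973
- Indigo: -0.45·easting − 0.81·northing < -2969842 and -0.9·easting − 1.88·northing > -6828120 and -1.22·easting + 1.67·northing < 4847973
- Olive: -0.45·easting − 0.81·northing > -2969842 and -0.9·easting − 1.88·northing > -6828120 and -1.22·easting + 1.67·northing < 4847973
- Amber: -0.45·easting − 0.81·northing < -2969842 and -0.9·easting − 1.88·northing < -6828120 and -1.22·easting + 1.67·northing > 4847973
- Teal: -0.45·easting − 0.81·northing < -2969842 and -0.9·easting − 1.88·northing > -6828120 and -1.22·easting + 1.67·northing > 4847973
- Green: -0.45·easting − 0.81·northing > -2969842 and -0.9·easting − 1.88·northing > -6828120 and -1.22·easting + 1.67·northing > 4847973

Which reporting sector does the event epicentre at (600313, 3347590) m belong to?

Amber

-0.45·600313 − 0.81·3347590 = -2981688.750, which is < -2969842
-0.9·600313 − 1.88·3347590 = -6833750.900, which is < -6828120
-1.22·600313 + 1.67·3347590 = 4858093.440, which is > 4847973
This sign pattern matches Amber.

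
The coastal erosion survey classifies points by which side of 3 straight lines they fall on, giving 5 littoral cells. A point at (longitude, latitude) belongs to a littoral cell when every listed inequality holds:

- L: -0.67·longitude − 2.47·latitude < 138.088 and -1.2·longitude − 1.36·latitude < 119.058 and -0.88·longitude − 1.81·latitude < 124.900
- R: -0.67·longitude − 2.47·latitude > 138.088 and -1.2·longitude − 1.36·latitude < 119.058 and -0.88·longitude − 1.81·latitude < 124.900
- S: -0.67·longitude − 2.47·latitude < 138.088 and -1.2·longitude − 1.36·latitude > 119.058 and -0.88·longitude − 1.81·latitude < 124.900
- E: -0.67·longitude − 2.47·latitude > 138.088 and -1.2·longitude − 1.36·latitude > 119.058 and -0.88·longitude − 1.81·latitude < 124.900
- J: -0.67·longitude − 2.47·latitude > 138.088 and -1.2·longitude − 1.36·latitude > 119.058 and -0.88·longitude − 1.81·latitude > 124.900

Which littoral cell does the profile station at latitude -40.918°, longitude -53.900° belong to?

S

-0.67·-53.900 − 2.47·-40.918 = 137.180, which is < 138.088
-1.2·-53.900 − 1.36·-40.918 = 120.328, which is > 119.058
-0.88·-53.900 − 1.81·-40.918 = 121.494, which is < 124.900
This sign pattern matches S.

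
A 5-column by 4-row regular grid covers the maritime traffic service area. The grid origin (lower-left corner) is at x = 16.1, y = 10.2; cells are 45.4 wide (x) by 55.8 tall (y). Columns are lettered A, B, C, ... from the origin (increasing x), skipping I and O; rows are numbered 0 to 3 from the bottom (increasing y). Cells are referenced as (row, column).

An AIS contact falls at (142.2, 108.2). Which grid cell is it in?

Column index: ⌊(142.2 − 16.1) / 45.4⌋ = ⌊2.778⌋ = 2 → column C
Row offset from origin: ⌊(108.2 − 10.2) / 55.8⌋ = ⌊1.756⌋ = 1 → row 1

(1, C)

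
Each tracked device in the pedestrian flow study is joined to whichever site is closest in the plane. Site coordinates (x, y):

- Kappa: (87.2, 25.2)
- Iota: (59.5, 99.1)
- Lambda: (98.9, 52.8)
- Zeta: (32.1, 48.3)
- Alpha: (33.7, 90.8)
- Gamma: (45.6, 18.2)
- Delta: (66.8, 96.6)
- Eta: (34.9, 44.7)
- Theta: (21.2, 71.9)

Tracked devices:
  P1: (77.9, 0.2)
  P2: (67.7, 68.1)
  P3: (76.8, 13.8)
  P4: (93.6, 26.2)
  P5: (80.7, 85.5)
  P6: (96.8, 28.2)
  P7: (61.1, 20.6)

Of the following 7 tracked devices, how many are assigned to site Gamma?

1

P1 → Kappa
P2 → Delta
P3 → Kappa
P4 → Kappa
P5 → Delta
P6 → Kappa
P7 → Gamma
1 of the 7 goes to Gamma.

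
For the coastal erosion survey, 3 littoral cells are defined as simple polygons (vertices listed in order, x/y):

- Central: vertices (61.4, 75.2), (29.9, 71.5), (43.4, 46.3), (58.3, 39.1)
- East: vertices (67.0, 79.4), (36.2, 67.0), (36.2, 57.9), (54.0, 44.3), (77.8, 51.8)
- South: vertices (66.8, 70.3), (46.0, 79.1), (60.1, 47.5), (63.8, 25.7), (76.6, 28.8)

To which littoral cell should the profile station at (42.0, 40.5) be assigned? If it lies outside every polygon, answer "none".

Cast a ray rightward from (42.0, 40.5). For each polygon, the edges (by vertex number in listed order) whose endpoints lie on opposite sides of y = 40.5, where each meets that height, and whether that is right or left of the point:
Central: 3–4 at x≈55.40 (right), 4–1 at x≈58.42 (right) → 2 crossings.
East: no edge straddles that height → 0 crossings.
South: 3–4 at x≈61.29 (right), 5–1 at x≈73.84 (right) → 2 crossings.
All counts are even, so the point lies outside every listed polygon.

none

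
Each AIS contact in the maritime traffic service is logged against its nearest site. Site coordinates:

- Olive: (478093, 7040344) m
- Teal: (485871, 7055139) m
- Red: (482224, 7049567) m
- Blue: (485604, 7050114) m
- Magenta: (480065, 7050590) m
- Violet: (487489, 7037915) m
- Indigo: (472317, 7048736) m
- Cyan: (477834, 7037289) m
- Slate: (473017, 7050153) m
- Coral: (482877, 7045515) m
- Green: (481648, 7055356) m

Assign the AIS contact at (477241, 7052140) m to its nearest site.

Magenta

Squared distances to each site:
Olive: 139871520.000; Teal: 83470901.000; Red: 31450618.000; Blue: 74044445.000; Magenta: 10377476.000; Violet: 307372129.000; Indigo: 35832992.000; Cyan: 220903850.000; Slate: 21790345.000; Coral: 75655121.000; Green: 29764305.000.
Minimum at Magenta.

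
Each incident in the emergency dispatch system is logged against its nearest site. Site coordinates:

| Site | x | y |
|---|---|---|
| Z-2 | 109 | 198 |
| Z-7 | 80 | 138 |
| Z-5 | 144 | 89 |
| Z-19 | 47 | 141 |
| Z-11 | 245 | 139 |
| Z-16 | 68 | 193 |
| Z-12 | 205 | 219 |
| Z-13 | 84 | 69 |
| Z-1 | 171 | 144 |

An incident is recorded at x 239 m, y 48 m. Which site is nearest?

Z-11

Squared distances to each site:
Z-2: 39400.000; Z-7: 33381.000; Z-5: 10706.000; Z-19: 45513.000; Z-11: 8317.000; Z-16: 50266.000; Z-12: 30397.000; Z-13: 24466.000; Z-1: 13840.000.
Minimum at Z-11.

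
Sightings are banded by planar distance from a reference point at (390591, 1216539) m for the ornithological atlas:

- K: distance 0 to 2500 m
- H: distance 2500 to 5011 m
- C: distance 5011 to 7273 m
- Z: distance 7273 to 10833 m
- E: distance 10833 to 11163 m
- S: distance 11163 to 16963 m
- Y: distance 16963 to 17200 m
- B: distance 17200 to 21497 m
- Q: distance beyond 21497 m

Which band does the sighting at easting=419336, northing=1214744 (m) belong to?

Distance = √((419336−390591)² + (1214744−1216539)²) = √(826275025.000 + 3222025.000) = 28800.990 m.
21497 ≤ 28800.990 < ∞ → Q.

Q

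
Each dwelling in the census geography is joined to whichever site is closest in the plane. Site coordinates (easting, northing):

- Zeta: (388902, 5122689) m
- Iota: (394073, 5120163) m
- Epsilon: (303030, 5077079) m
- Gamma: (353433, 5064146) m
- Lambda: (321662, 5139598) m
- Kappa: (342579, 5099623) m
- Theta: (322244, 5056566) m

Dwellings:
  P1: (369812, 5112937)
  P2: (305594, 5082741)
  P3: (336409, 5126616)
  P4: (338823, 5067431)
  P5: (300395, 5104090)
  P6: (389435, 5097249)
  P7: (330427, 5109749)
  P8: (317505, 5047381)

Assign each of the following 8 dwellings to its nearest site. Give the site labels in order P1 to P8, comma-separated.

Zeta, Epsilon, Lambda, Gamma, Epsilon, Iota, Kappa, Theta

P1 → Zeta (d²=459529604.00)
P2 → Epsilon (d²=38632340.00)
P3 → Lambda (d²=386006333.00)
P4 → Gamma (d²=224243325.00)
P5 → Epsilon (d²=736537346.00)
P6 → Iota (d²=546562440.00)
P7 → Kappa (d²=250206980.00)
P8 → Theta (d²=106822346.00)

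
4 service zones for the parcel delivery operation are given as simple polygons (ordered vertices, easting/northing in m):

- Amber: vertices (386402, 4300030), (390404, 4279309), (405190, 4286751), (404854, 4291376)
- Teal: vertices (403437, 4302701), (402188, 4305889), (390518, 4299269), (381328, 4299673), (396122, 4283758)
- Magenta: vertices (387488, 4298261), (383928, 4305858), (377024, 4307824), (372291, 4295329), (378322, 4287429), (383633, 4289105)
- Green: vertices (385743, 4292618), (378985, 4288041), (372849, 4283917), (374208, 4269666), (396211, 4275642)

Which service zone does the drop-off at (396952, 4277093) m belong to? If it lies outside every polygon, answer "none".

Cast a ray rightward from (396952, 4277093). For each polygon, the edges (by vertex number in listed order) whose endpoints lie on opposite sides of northing = 4277093, where each meets that height, and whether that is right or left of the point:
Amber: no edge straddles that height → 0 crossings.
Teal: no edge straddles that height → 0 crossings.
Magenta: no edge straddles that height → 0 crossings.
Green: 3–4 at easting≈373499.7 (left), 5–1 at easting≈395316.3 (left) → 0 crossings.
All counts are even, so the point lies outside every listed polygon.

none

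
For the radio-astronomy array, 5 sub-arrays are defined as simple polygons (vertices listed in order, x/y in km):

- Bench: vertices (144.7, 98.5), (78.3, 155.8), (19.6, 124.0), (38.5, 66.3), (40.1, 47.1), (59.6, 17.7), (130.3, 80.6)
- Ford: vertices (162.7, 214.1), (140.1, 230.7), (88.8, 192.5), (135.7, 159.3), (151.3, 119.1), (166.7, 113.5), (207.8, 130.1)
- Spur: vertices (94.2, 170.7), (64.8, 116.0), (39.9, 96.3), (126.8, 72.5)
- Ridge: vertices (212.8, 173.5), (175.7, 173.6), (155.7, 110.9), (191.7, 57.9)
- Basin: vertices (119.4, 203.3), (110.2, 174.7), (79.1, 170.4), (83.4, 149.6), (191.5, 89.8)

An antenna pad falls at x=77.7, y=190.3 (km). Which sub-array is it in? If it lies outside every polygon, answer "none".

Cast a ray rightward from (77.7, 190.3). For each polygon, the edges (by vertex number in listed order) whose endpoints lie on opposite sides of y = 190.3, where each meets that height, and whether that is right or left of the point:
Bench: no edge straddles that height → 0 crossings.
Ford: 3–4 at x≈91.91 (right), 7–1 at x≈175.48 (right) → 2 crossings.
Spur: no edge straddles that height → 0 crossings.
Ridge: no edge straddles that height → 0 crossings.
Basin: 1–2 at x≈115.22 (right), 5–1 at x≈127.66 (right) → 2 crossings.
All counts are even, so the point lies outside every listed polygon.

none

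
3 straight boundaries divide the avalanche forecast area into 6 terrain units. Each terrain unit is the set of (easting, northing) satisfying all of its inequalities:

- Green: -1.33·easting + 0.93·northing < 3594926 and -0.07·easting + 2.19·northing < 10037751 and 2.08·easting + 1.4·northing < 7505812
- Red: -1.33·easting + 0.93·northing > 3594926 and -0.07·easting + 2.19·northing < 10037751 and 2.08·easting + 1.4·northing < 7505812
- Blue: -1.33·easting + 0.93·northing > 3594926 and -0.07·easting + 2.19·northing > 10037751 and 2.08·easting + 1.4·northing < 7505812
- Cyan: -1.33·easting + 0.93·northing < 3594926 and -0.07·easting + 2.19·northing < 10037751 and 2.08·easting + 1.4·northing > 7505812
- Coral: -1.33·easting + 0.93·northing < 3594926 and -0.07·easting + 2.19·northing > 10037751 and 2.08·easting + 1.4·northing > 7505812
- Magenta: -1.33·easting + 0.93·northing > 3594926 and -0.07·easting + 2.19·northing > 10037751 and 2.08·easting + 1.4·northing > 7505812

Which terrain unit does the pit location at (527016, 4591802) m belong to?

-1.33·527016 + 0.93·4591802 = 3569444.580, which is < 3594926
-0.07·527016 + 2.19·4591802 = 10019155.260, which is < 10037751
2.08·527016 + 1.4·4591802 = 7524716.080, which is > 7505812
This sign pattern matches Cyan.

Cyan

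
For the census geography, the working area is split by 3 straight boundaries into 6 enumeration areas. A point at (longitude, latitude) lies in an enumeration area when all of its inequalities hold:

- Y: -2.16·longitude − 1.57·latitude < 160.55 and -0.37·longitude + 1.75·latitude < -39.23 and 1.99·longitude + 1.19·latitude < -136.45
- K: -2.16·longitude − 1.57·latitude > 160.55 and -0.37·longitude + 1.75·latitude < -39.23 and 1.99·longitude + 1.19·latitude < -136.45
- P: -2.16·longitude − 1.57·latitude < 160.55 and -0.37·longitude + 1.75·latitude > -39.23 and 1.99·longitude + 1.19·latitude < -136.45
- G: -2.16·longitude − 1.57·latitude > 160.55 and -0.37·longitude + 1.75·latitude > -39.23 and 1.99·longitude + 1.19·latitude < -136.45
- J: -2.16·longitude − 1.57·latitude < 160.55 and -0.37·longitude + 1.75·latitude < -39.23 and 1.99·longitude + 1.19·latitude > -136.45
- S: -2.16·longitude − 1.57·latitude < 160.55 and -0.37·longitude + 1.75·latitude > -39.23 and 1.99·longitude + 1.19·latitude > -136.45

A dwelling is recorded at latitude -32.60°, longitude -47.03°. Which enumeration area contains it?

J

-2.16·-47.03 − 1.57·-32.60 = 152.767, which is < 160.55
-0.37·-47.03 + 1.75·-32.60 = -39.649, which is < -39.23
1.99·-47.03 + 1.19·-32.60 = -132.384, which is > -136.45
This sign pattern matches J.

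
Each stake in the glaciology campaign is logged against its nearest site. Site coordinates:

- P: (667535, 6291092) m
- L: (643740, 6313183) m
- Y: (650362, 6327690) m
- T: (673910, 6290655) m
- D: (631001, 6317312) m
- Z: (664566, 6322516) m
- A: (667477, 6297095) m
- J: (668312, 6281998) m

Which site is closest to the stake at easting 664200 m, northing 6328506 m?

Squared distances to each site:
P: 1410929621.000; L: 653405929.000; Y: 192156100.000; T: 1526982301.000; D: 1227479237.000; Z: 36014056.000; A: 997389650.000; J: 2179902608.000.
Minimum at Z.

Z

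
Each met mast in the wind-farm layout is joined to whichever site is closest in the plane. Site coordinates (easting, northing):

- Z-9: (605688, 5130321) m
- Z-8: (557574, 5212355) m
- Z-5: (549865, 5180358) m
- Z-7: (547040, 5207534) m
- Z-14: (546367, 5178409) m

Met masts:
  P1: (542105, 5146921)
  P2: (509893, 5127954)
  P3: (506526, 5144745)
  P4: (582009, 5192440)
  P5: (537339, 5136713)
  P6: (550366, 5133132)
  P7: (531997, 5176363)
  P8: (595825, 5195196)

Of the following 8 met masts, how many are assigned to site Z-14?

P1 → Z-14
P2 → Z-14
P3 → Z-14
P4 → Z-8
P5 → Z-14
P6 → Z-14
P7 → Z-14
P8 → Z-8
6 of the 8 go to Z-14.

6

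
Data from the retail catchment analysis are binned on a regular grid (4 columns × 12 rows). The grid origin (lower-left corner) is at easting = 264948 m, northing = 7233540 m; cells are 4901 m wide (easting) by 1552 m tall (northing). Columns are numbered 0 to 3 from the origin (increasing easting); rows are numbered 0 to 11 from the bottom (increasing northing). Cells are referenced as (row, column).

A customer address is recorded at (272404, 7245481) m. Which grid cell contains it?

Column index: ⌊(272404 − 264948) / 4901⌋ = ⌊1.521⌋ = 1
Row offset from origin: ⌊(7245481 − 7233540) / 1552⌋ = ⌊7.694⌋ = 7 → row 7

(7, 1)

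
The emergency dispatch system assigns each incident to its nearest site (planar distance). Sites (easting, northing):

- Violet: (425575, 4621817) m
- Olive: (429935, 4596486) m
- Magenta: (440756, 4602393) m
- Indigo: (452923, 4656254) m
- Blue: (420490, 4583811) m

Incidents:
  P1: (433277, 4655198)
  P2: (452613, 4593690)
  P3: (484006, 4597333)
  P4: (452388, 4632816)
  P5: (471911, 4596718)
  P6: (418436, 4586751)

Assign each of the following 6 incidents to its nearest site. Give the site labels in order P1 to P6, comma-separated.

P1 → Indigo (d²=387080452.00)
P2 → Magenta (d²=216330658.00)
P3 → Magenta (d²=1896166100.00)
P4 → Indigo (d²=549626069.00)
P5 → Magenta (d²=1002839650.00)
P6 → Blue (d²=12862516.00)

Indigo, Magenta, Magenta, Indigo, Magenta, Blue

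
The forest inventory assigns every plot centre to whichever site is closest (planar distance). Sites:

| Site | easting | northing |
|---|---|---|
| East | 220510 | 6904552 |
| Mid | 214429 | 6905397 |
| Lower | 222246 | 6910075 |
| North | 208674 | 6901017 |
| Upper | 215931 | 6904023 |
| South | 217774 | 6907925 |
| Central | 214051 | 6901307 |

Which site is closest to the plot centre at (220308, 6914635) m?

Lower

Squared distances to each site:
East: 101707693.000; Mid: 119903285.000; Lower: 24549444.000; North: 320799880.000; Upper: 131772673.000; South: 51445256.000; Central: 216785633.000.
Minimum at Lower.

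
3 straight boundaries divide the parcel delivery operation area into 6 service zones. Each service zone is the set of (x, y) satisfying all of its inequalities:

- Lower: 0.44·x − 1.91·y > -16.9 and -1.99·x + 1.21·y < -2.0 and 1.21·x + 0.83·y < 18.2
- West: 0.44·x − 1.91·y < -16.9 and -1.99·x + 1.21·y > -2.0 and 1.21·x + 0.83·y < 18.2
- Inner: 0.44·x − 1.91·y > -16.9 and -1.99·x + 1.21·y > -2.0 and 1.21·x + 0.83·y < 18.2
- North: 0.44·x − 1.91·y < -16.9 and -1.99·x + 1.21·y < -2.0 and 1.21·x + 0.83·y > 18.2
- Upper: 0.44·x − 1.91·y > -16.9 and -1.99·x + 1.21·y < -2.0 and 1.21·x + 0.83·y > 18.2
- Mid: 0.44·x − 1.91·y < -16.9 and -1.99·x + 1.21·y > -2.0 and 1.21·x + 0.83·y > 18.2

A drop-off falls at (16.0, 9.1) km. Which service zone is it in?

0.44·16.0 − 1.91·9.1 = -10.341, which is > -16.9
-1.99·16.0 + 1.21·9.1 = -20.829, which is < -2.0
1.21·16.0 + 0.83·9.1 = 26.913, which is > 18.2
This sign pattern matches Upper.

Upper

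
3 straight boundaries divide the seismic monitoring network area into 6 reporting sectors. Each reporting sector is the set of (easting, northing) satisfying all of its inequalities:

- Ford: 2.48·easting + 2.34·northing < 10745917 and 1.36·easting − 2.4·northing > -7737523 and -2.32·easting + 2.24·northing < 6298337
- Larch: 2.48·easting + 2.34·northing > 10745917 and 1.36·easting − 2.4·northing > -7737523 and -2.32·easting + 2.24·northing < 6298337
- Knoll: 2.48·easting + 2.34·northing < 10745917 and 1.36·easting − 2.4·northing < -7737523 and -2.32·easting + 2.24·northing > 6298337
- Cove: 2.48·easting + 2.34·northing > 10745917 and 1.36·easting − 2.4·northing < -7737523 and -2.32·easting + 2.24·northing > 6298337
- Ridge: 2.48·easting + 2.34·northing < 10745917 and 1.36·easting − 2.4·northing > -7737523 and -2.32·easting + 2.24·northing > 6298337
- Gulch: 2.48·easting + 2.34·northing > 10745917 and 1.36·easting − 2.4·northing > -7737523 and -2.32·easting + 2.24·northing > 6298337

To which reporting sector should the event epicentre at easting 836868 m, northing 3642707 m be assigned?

Ford

2.48·836868 + 2.34·3642707 = 10599367.020, which is < 10745917
1.36·836868 − 2.4·3642707 = -7604356.320, which is > -7737523
-2.32·836868 + 2.24·3642707 = 6218129.920, which is < 6298337
This sign pattern matches Ford.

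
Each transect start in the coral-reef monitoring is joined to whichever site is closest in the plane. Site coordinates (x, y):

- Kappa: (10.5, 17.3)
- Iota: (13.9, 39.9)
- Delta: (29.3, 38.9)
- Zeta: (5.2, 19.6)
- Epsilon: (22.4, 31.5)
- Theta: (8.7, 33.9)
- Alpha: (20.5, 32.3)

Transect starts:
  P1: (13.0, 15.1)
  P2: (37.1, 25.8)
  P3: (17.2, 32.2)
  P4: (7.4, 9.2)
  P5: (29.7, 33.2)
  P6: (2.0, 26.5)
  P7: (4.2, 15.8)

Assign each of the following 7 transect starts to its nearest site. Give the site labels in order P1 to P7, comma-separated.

Kappa, Delta, Alpha, Kappa, Delta, Zeta, Zeta

P1 → Kappa (d²=11.09)
P2 → Delta (d²=232.45)
P3 → Alpha (d²=10.90)
P4 → Kappa (d²=75.22)
P5 → Delta (d²=32.65)
P6 → Zeta (d²=57.85)
P7 → Zeta (d²=15.44)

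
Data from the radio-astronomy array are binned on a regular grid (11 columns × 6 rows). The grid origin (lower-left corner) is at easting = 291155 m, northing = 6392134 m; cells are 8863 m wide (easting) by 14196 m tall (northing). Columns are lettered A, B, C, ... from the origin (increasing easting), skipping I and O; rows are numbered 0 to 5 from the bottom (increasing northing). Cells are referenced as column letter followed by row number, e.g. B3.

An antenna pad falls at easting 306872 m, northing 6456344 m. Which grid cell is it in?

Column index: ⌊(306872 − 291155) / 8863⌋ = ⌊1.773⌋ = 1 → column B
Row offset from origin: ⌊(6456344 − 6392134) / 14196⌋ = ⌊4.523⌋ = 4 → row 4

B4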